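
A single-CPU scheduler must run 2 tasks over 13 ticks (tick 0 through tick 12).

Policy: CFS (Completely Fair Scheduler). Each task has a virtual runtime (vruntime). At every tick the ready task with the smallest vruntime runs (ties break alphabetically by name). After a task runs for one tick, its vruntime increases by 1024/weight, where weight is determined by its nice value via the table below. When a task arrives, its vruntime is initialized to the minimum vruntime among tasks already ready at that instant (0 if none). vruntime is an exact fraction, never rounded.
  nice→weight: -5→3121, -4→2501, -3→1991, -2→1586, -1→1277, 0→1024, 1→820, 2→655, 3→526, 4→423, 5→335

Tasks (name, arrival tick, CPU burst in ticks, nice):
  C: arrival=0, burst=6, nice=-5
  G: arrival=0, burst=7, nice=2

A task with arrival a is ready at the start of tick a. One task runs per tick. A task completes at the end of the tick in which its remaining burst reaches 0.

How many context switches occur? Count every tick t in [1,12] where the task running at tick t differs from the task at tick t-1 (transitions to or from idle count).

t=0: vr[C=0 G=0] → run C
t=1: vr[C=1024/3121 G=0] → run G
t=2: vr[C=1024/3121 G=1024/655] → run C
t=3: vr[C=2048/3121 G=1024/655] → run C
t=4: vr[C=3072/3121 G=1024/655] → run C
t=5: vr[C=4096/3121 G=1024/655] → run C
t=6: vr[C=5120/3121 G=1024/655] → run G
t=7: vr[C=5120/3121 G=2048/655] → run C
t=8: vr[G=2048/655] → run G
t=9: vr[G=3072/655] → run G
t=10: vr[G=4096/655] → run G
t=11: vr[G=1024/131] → run G
t=12: vr[G=6144/655] → run G

context switches = 5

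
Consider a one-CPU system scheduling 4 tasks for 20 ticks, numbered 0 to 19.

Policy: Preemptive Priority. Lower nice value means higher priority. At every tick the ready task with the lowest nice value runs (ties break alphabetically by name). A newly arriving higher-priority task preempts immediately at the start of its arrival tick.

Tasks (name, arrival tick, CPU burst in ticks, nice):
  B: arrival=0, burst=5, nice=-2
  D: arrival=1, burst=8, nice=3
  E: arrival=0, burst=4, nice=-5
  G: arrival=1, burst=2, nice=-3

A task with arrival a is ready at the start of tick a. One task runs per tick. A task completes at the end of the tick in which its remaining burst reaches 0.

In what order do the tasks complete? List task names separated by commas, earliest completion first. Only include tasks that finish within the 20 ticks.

completion order = E, G, B, D

t=0: ready={B,E} → run E
t=1: ready={B,D,E,G} → run E
t=2: ready={B,D,E,G} → run E
t=3: ready={B,D,E,G} → run E
t=4: ready={B,D,G} → run G
t=5: ready={B,D,G} → run G
t=6: ready={B,D} → run B
t=7: ready={B,D} → run B
t=8: ready={B,D} → run B
t=9: ready={B,D} → run B
t=10: ready={B,D} → run B
t=11: ready={D} → run D
t=12: ready={D} → run D
t=13: ready={D} → run D
t=14: ready={D} → run D
t=15: ready={D} → run D
t=16: ready={D} → run D
t=17: ready={D} → run D
t=18: ready={D} → run D
t=19: (idle)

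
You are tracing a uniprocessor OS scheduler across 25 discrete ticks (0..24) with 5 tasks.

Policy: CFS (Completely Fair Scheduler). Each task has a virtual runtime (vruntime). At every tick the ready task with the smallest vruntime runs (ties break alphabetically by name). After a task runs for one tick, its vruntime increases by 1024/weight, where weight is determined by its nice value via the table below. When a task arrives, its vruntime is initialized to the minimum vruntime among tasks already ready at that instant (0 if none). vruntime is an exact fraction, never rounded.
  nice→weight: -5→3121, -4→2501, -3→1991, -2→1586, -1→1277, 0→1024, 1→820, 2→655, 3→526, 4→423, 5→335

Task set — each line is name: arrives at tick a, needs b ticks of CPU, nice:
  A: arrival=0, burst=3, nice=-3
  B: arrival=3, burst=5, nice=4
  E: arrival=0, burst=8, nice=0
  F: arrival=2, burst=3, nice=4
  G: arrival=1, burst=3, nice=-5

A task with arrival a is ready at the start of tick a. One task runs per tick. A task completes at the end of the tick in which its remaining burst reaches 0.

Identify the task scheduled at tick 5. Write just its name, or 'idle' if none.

t=0: vr[A=0 E=0] → run A
t=1: vr[A=1024/1991 E=0 G=0] → run E
t=2: vr[A=1024/1991 E=1 F=0 G=0] → run F
t=3: vr[A=1024/1991 B=0 E=1 F=1024/423 G=0] → run B
t=4: vr[A=1024/1991 B=1024/423 E=1 F=1024/423 G=0] → run G
t=5: vr[A=1024/1991 B=1024/423 E=1 F=1024/423 G=1024/3121] → run G
t=6: vr[A=1024/1991 B=1024/423 E=1 F=1024/423 G=2048/3121] → run A
t=7: vr[A=2048/1991 B=1024/423 E=1 F=1024/423 G=2048/3121] → run G
t=8: vr[A=2048/1991 B=1024/423 E=1 F=1024/423] → run E
t=9: vr[A=2048/1991 B=1024/423 E=2 F=1024/423] → run A
t=10: vr[B=1024/423 E=2 F=1024/423] → run E
t=11: vr[B=1024/423 E=3 F=1024/423] → run B
t=12: vr[B=2048/423 E=3 F=1024/423] → run F
t=13: vr[B=2048/423 E=3 F=2048/423] → run E
t=14: vr[B=2048/423 E=4 F=2048/423] → run E
t=15: vr[B=2048/423 E=5 F=2048/423] → run B
t=16: vr[B=1024/141 E=5 F=2048/423] → run F
t=17: vr[B=1024/141 E=5] → run E
t=18: vr[B=1024/141 E=6] → run E
t=19: vr[B=1024/141 E=7] → run E
t=20: vr[B=1024/141] → run B
t=21: vr[B=4096/423] → run B
t=22: (idle)
t=23: (idle)
t=24: (idle)

running at tick 5 = G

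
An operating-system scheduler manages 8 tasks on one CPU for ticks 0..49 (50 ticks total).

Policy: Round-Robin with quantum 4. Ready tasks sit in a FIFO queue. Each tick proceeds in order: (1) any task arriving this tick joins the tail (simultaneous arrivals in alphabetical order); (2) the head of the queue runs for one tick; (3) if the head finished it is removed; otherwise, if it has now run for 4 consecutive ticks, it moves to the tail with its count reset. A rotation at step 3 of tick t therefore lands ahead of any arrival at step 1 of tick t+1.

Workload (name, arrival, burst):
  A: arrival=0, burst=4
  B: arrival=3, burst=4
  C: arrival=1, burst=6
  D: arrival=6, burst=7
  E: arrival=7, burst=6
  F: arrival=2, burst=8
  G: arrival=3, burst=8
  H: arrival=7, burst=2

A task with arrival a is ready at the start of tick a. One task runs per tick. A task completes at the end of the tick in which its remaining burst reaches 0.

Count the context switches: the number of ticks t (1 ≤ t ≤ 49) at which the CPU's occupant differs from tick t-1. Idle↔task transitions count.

context switches = 13

t=0: queue=[A] q_used=0 → run A
t=1: queue=[A,C] q_used=1 → run A
t=2: queue=[A,C,F] q_used=2 → run A
t=3: queue=[A,C,F,B,G] q_used=3 → run A
t=4: queue=[C,F,B,G] q_used=0 → run C
t=5: queue=[C,F,B,G] q_used=1 → run C
t=6: queue=[C,F,B,G,D] q_used=2 → run C
t=7: queue=[C,F,B,G,D,E,H] q_used=3 → run C
t=8: queue=[F,B,G,D,E,H,C] q_used=0 → run F
t=9: queue=[F,B,G,D,E,H,C] q_used=1 → run F
t=10: queue=[F,B,G,D,E,H,C] q_used=2 → run F
t=11: queue=[F,B,G,D,E,H,C] q_used=3 → run F
t=12: queue=[B,G,D,E,H,C,F] q_used=0 → run B
t=13: queue=[B,G,D,E,H,C,F] q_used=1 → run B
t=14: queue=[B,G,D,E,H,C,F] q_used=2 → run B
t=15: queue=[B,G,D,E,H,C,F] q_used=3 → run B
t=16: queue=[G,D,E,H,C,F] q_used=0 → run G
t=17: queue=[G,D,E,H,C,F] q_used=1 → run G
t=18: queue=[G,D,E,H,C,F] q_used=2 → run G
t=19: queue=[G,D,E,H,C,F] q_used=3 → run G
t=20: queue=[D,E,H,C,F,G] q_used=0 → run D
t=21: queue=[D,E,H,C,F,G] q_used=1 → run D
t=22: queue=[D,E,H,C,F,G] q_used=2 → run D
t=23: queue=[D,E,H,C,F,G] q_used=3 → run D
t=24: queue=[E,H,C,F,G,D] q_used=0 → run E
t=25: queue=[E,H,C,F,G,D] q_used=1 → run E
t=26: queue=[E,H,C,F,G,D] q_used=2 → run E
t=27: queue=[E,H,C,F,G,D] q_used=3 → run E
t=28: queue=[H,C,F,G,D,E] q_used=0 → run H
t=29: queue=[H,C,F,G,D,E] q_used=1 → run H
t=30: queue=[C,F,G,D,E] q_used=0 → run C
t=31: queue=[C,F,G,D,E] q_used=1 → run C
t=32: queue=[F,G,D,E] q_used=0 → run F
t=33: queue=[F,G,D,E] q_used=1 → run F
t=34: queue=[F,G,D,E] q_used=2 → run F
t=35: queue=[F,G,D,E] q_used=3 → run F
t=36: queue=[G,D,E] q_used=0 → run G
t=37: queue=[G,D,E] q_used=1 → run G
t=38: queue=[G,D,E] q_used=2 → run G
t=39: queue=[G,D,E] q_used=3 → run G
t=40: queue=[D,E] q_used=0 → run D
t=41: queue=[D,E] q_used=1 → run D
t=42: queue=[D,E] q_used=2 → run D
t=43: queue=[E] q_used=0 → run E
t=44: queue=[E] q_used=1 → run E
t=45: (idle)
t=46: (idle)
t=47: (idle)
t=48: (idle)
t=49: (idle)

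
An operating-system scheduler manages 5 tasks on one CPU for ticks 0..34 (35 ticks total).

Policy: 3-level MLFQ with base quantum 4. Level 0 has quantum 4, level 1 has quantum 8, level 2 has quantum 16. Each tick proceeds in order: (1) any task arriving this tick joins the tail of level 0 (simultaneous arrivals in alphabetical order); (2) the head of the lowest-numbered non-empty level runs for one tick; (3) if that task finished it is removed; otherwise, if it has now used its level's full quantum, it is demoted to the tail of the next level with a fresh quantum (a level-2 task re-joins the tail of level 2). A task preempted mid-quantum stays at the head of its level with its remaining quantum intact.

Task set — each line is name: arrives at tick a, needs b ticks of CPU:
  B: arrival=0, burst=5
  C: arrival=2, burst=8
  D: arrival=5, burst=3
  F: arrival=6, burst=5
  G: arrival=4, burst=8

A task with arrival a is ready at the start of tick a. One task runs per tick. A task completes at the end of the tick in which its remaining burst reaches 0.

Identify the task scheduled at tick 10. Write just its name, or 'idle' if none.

t=0: L0/L1/L2 = B/-/- → run B
t=1: L0/L1/L2 = B/-/- → run B
t=2: L0/L1/L2 = BC/-/- → run B
t=3: L0/L1/L2 = BC/-/- → run B
t=4: L0/L1/L2 = CG/B/- → run C
t=5: L0/L1/L2 = CGD/B/- → run C
t=6: L0/L1/L2 = CGDF/B/- → run C
t=7: L0/L1/L2 = CGDF/B/- → run C
t=8: L0/L1/L2 = GDF/BC/- → run G
t=9: L0/L1/L2 = GDF/BC/- → run G
t=10: L0/L1/L2 = GDF/BC/- → run G
t=11: L0/L1/L2 = GDF/BC/- → run G
t=12: L0/L1/L2 = DF/BCG/- → run D
t=13: L0/L1/L2 = DF/BCG/- → run D
t=14: L0/L1/L2 = DF/BCG/- → run D
t=15: L0/L1/L2 = F/BCG/- → run F
t=16: L0/L1/L2 = F/BCG/- → run F
t=17: L0/L1/L2 = F/BCG/- → run F
t=18: L0/L1/L2 = F/BCG/- → run F
t=19: L0/L1/L2 = -/BCGF/- → run B
t=20: L0/L1/L2 = -/CGF/- → run C
t=21: L0/L1/L2 = -/CGF/- → run C
t=22: L0/L1/L2 = -/CGF/- → run C
t=23: L0/L1/L2 = -/CGF/- → run C
t=24: L0/L1/L2 = -/GF/- → run G
t=25: L0/L1/L2 = -/GF/- → run G
t=26: L0/L1/L2 = -/GF/- → run G
t=27: L0/L1/L2 = -/GF/- → run G
t=28: L0/L1/L2 = -/F/- → run F
t=29: (idle)
t=30: (idle)
t=31: (idle)
t=32: (idle)
t=33: (idle)
t=34: (idle)

running at tick 10 = G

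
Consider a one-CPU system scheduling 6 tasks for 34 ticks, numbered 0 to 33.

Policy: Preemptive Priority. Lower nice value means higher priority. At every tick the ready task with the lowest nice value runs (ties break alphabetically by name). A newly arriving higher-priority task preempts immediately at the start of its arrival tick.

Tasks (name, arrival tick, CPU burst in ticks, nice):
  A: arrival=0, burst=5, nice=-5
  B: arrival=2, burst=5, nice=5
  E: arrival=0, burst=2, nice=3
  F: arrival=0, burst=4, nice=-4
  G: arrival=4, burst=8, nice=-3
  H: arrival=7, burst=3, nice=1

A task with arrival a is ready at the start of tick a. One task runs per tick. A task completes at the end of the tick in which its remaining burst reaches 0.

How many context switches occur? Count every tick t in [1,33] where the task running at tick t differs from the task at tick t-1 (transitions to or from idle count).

t=0: ready={A,E,F} → run A
t=1: ready={A,E,F} → run A
t=2: ready={A,B,E,F} → run A
t=3: ready={A,B,E,F} → run A
t=4: ready={A,B,E,F,G} → run A
t=5: ready={B,E,F,G} → run F
t=6: ready={B,E,F,G} → run F
t=7: ready={B,E,F,G,H} → run F
t=8: ready={B,E,F,G,H} → run F
t=9: ready={B,E,G,H} → run G
t=10: ready={B,E,G,H} → run G
t=11: ready={B,E,G,H} → run G
t=12: ready={B,E,G,H} → run G
t=13: ready={B,E,G,H} → run G
t=14: ready={B,E,G,H} → run G
t=15: ready={B,E,G,H} → run G
t=16: ready={B,E,G,H} → run G
t=17: ready={B,E,H} → run H
t=18: ready={B,E,H} → run H
t=19: ready={B,E,H} → run H
t=20: ready={B,E} → run E
t=21: ready={B,E} → run E
t=22: ready={B} → run B
t=23: ready={B} → run B
t=24: ready={B} → run B
t=25: ready={B} → run B
t=26: ready={B} → run B
t=27: (idle)
t=28: (idle)
t=29: (idle)
t=30: (idle)
t=31: (idle)
t=32: (idle)
t=33: (idle)

context switches = 6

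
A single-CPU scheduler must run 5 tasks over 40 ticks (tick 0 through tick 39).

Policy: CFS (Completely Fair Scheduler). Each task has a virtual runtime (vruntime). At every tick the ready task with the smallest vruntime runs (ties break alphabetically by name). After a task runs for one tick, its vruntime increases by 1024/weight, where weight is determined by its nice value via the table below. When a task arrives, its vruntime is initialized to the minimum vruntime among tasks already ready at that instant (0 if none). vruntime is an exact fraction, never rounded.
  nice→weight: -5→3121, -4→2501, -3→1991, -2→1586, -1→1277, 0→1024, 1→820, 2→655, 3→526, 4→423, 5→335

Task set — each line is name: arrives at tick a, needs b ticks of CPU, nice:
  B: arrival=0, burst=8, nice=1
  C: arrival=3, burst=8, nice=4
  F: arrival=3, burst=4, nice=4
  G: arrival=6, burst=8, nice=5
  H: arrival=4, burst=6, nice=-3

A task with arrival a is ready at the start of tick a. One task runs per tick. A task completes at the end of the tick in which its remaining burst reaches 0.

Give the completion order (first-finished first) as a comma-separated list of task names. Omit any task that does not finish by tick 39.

completion order = H, B, F, C, G

t=0: vr[B=0] → run B
t=1: vr[B=256/205] → run B
t=2: vr[B=512/205] → run B
t=3: vr[B=768/205 C=768/205 F=768/205] → run B
t=4: vr[B=1024/205 C=768/205 F=768/205 H=768/205] → run C
t=5: vr[B=1024/205 C=534784/86715 F=768/205 H=768/205] → run F
t=6: vr[B=1024/205 C=534784/86715 F=534784/86715 G=768/205 H=768/205] → run G
t=7: vr[B=1024/205 C=534784/86715 F=534784/86715 G=18688/2747 H=768/205] → run H
t=8: vr[B=1024/205 C=534784/86715 F=534784/86715 G=18688/2747 H=1739008/408155] → run H
t=9: vr[B=1024/205 C=534784/86715 F=534784/86715 G=18688/2747 H=1948928/408155] → run H
t=10: vr[B=1024/205 C=534784/86715 F=534784/86715 G=18688/2747 H=2158848/408155] → run B
t=11: vr[B=256/41 C=534784/86715 F=534784/86715 G=18688/2747 H=2158848/408155] → run H
t=12: vr[B=256/41 C=534784/86715 F=534784/86715 G=18688/2747 H=2368768/408155] → run H
t=13: vr[B=256/41 C=534784/86715 F=534784/86715 G=18688/2747 H=2578688/408155] → run C
t=14: vr[B=256/41 C=744704/86715 F=534784/86715 G=18688/2747 H=2578688/408155] → run F
t=15: vr[B=256/41 C=744704/86715 F=744704/86715 G=18688/2747 H=2578688/408155] → run B
t=16: vr[B=1536/205 C=744704/86715 F=744704/86715 G=18688/2747 H=2578688/408155] → run H
t=17: vr[B=1536/205 C=744704/86715 F=744704/86715 G=18688/2747] → run G
t=18: vr[B=1536/205 C=744704/86715 F=744704/86715 G=135424/13735] → run B
t=19: vr[B=1792/205 C=744704/86715 F=744704/86715 G=135424/13735] → run C
t=20: vr[B=1792/205 C=318208/28905 F=744704/86715 G=135424/13735] → run F
t=21: vr[B=1792/205 C=318208/28905 F=318208/28905 G=135424/13735] → run B
t=22: vr[C=318208/28905 F=318208/28905 G=135424/13735] → run G
t=23: vr[C=318208/28905 F=318208/28905 G=177408/13735] → run C
t=24: vr[C=1164544/86715 F=318208/28905 G=177408/13735] → run F
t=25: vr[C=1164544/86715 G=177408/13735] → run G
t=26: vr[C=1164544/86715 G=219392/13735] → run C
t=27: vr[C=1374464/86715 G=219392/13735] → run C
t=28: vr[C=528128/28905 G=219392/13735] → run G
t=29: vr[C=528128/28905 G=261376/13735] → run C
t=30: vr[C=1794304/86715 G=261376/13735] → run G
t=31: vr[C=1794304/86715 G=60672/2747] → run C
t=32: vr[G=60672/2747] → run G
t=33: vr[G=345344/13735] → run G
t=34: (idle)
t=35: (idle)
t=36: (idle)
t=37: (idle)
t=38: (idle)
t=39: (idle)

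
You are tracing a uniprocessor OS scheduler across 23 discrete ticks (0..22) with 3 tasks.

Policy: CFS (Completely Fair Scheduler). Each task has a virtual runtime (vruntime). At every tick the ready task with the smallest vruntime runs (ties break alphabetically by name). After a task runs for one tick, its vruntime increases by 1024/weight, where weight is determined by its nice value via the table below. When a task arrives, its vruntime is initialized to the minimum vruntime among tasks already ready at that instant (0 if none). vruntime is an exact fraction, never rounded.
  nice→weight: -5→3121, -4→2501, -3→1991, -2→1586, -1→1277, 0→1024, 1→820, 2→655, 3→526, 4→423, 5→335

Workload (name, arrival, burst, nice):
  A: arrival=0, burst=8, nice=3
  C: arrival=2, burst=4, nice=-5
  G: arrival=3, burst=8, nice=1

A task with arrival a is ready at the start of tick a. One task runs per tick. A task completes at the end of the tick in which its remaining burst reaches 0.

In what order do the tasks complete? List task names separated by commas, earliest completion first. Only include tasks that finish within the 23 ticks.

t=0: vr[A=0] → run A
t=1: vr[A=512/263] → run A
t=2: vr[A=1024/263 C=1024/263] → run A
t=3: vr[A=1536/263 C=1024/263 G=1024/263] → run C
t=4: vr[A=1536/263 C=3465216/820823 G=1024/263] → run G
t=5: vr[A=1536/263 C=3465216/820823 G=277248/53915] → run C
t=6: vr[A=1536/263 C=3734528/820823 G=277248/53915] → run C
t=7: vr[A=1536/263 C=4003840/820823 G=277248/53915] → run C
t=8: vr[A=1536/263 G=277248/53915] → run G
t=9: vr[A=1536/263 G=344576/53915] → run A
t=10: vr[A=2048/263 G=344576/53915] → run G
t=11: vr[A=2048/263 G=411904/53915] → run G
t=12: vr[A=2048/263 G=479232/53915] → run A
t=13: vr[A=2560/263 G=479232/53915] → run G
t=14: vr[A=2560/263 G=109312/10783] → run A
t=15: vr[A=3072/263 G=109312/10783] → run G
t=16: vr[A=3072/263 G=613888/53915] → run G
t=17: vr[A=3072/263 G=681216/53915] → run A
t=18: vr[A=3584/263 G=681216/53915] → run G
t=19: vr[A=3584/263] → run A
t=20: (idle)
t=21: (idle)
t=22: (idle)

completion order = C, G, A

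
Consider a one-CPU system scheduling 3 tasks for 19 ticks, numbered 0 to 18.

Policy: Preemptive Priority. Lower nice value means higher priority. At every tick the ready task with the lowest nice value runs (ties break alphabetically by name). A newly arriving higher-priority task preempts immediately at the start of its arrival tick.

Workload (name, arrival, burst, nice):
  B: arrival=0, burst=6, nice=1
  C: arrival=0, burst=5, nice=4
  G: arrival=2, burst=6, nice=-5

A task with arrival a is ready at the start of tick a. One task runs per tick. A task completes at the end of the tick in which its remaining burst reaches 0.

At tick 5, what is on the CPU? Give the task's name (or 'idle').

running at tick 5 = G

t=0: ready={B,C} → run B
t=1: ready={B,C} → run B
t=2: ready={B,C,G} → run G
t=3: ready={B,C,G} → run G
t=4: ready={B,C,G} → run G
t=5: ready={B,C,G} → run G
t=6: ready={B,C,G} → run G
t=7: ready={B,C,G} → run G
t=8: ready={B,C} → run B
t=9: ready={B,C} → run B
t=10: ready={B,C} → run B
t=11: ready={B,C} → run B
t=12: ready={C} → run C
t=13: ready={C} → run C
t=14: ready={C} → run C
t=15: ready={C} → run C
t=16: ready={C} → run C
t=17: (idle)
t=18: (idle)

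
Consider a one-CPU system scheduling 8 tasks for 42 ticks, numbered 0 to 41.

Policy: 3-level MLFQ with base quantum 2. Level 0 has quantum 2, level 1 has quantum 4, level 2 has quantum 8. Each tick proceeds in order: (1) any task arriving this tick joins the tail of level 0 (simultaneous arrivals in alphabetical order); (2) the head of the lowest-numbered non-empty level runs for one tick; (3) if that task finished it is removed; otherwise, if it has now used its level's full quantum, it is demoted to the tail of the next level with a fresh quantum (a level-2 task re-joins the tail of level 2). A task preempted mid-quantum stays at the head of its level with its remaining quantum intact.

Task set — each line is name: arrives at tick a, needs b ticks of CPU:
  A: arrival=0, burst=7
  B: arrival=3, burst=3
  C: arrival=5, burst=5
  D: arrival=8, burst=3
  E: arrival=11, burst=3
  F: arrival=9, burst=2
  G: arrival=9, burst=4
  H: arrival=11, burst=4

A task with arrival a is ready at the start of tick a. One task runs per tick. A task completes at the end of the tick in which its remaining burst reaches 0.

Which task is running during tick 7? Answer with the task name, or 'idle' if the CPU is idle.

running at tick 7 = A

t=0: L0/L1/L2 = A/-/- → run A
t=1: L0/L1/L2 = A/-/- → run A
t=2: L0/L1/L2 = -/A/- → run A
t=3: L0/L1/L2 = B/A/- → run B
t=4: L0/L1/L2 = B/A/- → run B
t=5: L0/L1/L2 = C/AB/- → run C
t=6: L0/L1/L2 = C/AB/- → run C
t=7: L0/L1/L2 = -/ABC/- → run A
t=8: L0/L1/L2 = D/ABC/- → run D
t=9: L0/L1/L2 = DFG/ABC/- → run D
t=10: L0/L1/L2 = FG/ABCD/- → run F
t=11: L0/L1/L2 = FGEH/ABCD/- → run F
t=12: L0/L1/L2 = GEH/ABCD/- → run G
t=13: L0/L1/L2 = GEH/ABCD/- → run G
t=14: L0/L1/L2 = EH/ABCDG/- → run E
t=15: L0/L1/L2 = EH/ABCDG/- → run E
t=16: L0/L1/L2 = H/ABCDGE/- → run H
t=17: L0/L1/L2 = H/ABCDGE/- → run H
t=18: L0/L1/L2 = -/ABCDGEH/- → run A
t=19: L0/L1/L2 = -/ABCDGEH/- → run A
t=20: L0/L1/L2 = -/BCDGEH/A → run B
t=21: L0/L1/L2 = -/CDGEH/A → run C
t=22: L0/L1/L2 = -/CDGEH/A → run C
t=23: L0/L1/L2 = -/CDGEH/A → run C
t=24: L0/L1/L2 = -/DGEH/A → run D
t=25: L0/L1/L2 = -/GEH/A → run G
t=26: L0/L1/L2 = -/GEH/A → run G
t=27: L0/L1/L2 = -/EH/A → run E
t=28: L0/L1/L2 = -/H/A → run H
t=29: L0/L1/L2 = -/H/A → run H
t=30: L0/L1/L2 = -/-/A → run A
t=31: (idle)
t=32: (idle)
t=33: (idle)
t=34: (idle)
t=35: (idle)
t=36: (idle)
t=37: (idle)
t=38: (idle)
t=39: (idle)
t=40: (idle)
t=41: (idle)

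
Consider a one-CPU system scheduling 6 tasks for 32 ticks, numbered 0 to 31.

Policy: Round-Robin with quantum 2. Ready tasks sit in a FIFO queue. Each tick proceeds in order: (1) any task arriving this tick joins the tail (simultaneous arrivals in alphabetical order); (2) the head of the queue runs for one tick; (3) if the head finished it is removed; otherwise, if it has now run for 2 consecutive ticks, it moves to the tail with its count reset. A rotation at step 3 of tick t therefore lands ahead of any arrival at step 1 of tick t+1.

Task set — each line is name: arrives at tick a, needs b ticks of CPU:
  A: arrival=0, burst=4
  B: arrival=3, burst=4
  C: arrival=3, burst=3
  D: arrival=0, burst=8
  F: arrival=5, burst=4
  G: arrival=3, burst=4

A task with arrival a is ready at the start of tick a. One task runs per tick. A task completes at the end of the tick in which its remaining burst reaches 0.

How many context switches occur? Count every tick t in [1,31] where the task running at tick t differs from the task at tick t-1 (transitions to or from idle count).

t=0: queue=[A,D] q_used=0 → run A
t=1: queue=[A,D] q_used=1 → run A
t=2: queue=[D,A] q_used=0 → run D
t=3: queue=[D,A,B,C,G] q_used=1 → run D
t=4: queue=[A,B,C,G,D] q_used=0 → run A
t=5: queue=[A,B,C,G,D,F] q_used=1 → run A
t=6: queue=[B,C,G,D,F] q_used=0 → run B
t=7: queue=[B,C,G,D,F] q_used=1 → run B
t=8: queue=[C,G,D,F,B] q_used=0 → run C
t=9: queue=[C,G,D,F,B] q_used=1 → run C
t=10: queue=[G,D,F,B,C] q_used=0 → run G
t=11: queue=[G,D,F,B,C] q_used=1 → run G
t=12: queue=[D,F,B,C,G] q_used=0 → run D
t=13: queue=[D,F,B,C,G] q_used=1 → run D
t=14: queue=[F,B,C,G,D] q_used=0 → run F
t=15: queue=[F,B,C,G,D] q_used=1 → run F
t=16: queue=[B,C,G,D,F] q_used=0 → run B
t=17: queue=[B,C,G,D,F] q_used=1 → run B
t=18: queue=[C,G,D,F] q_used=0 → run C
t=19: queue=[G,D,F] q_used=0 → run G
t=20: queue=[G,D,F] q_used=1 → run G
t=21: queue=[D,F] q_used=0 → run D
t=22: queue=[D,F] q_used=1 → run D
t=23: queue=[F,D] q_used=0 → run F
t=24: queue=[F,D] q_used=1 → run F
t=25: queue=[D] q_used=0 → run D
t=26: queue=[D] q_used=1 → run D
t=27: (idle)
t=28: (idle)
t=29: (idle)
t=30: (idle)
t=31: (idle)

context switches = 14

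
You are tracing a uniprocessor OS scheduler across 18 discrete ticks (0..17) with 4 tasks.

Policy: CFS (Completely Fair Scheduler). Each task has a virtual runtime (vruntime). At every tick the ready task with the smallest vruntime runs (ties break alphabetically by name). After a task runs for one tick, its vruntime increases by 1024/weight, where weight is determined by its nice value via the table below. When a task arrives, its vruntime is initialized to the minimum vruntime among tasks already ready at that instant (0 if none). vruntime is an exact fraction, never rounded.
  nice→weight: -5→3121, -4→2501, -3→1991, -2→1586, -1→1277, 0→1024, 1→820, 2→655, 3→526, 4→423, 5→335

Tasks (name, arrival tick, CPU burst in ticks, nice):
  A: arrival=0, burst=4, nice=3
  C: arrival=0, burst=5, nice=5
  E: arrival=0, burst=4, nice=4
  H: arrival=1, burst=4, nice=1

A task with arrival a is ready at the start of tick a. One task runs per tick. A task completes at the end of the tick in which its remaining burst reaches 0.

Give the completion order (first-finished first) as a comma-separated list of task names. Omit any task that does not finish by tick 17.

completion order = H, A, E, C

t=0: vr[A=0 C=0 E=0] → run A
t=1: vr[A=512/263 C=0 E=0 H=0] → run C
t=2: vr[A=512/263 C=1024/335 E=0 H=0] → run E
t=3: vr[A=512/263 C=1024/335 E=1024/423 H=0] → run H
t=4: vr[A=512/263 C=1024/335 E=1024/423 H=256/205] → run H
t=5: vr[A=512/263 C=1024/335 E=1024/423 H=512/205] → run A
t=6: vr[A=1024/263 C=1024/335 E=1024/423 H=512/205] → run E
t=7: vr[A=1024/263 C=1024/335 E=2048/423 H=512/205] → run H
t=8: vr[A=1024/263 C=1024/335 E=2048/423 H=768/205] → run C
t=9: vr[A=1024/263 C=2048/335 E=2048/423 H=768/205] → run H
t=10: vr[A=1024/263 C=2048/335 E=2048/423] → run A
t=11: vr[A=1536/263 C=2048/335 E=2048/423] → run E
t=12: vr[A=1536/263 C=2048/335 E=1024/141] → run A
t=13: vr[C=2048/335 E=1024/141] → run C
t=14: vr[C=3072/335 E=1024/141] → run E
t=15: vr[C=3072/335] → run C
t=16: vr[C=4096/335] → run C
t=17: (idle)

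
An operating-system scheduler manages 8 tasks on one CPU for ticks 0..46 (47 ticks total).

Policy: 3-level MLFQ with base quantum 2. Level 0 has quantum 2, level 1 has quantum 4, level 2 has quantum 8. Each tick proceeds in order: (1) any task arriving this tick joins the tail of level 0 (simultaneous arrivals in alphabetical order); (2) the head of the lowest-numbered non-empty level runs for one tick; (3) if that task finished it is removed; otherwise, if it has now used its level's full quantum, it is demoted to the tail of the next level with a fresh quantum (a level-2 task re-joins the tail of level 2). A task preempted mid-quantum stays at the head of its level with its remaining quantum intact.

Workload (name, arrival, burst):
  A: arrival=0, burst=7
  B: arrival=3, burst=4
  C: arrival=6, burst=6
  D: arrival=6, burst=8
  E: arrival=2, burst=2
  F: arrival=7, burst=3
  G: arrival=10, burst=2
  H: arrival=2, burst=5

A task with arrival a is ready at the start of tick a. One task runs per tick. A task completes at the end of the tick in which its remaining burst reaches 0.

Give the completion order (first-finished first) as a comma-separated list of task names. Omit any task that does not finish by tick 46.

completion order = E, G, H, B, C, F, A, D

t=0: L0/L1/L2 = A/-/- → run A
t=1: L0/L1/L2 = A/-/- → run A
t=2: L0/L1/L2 = EH/A/- → run E
t=3: L0/L1/L2 = EHB/A/- → run E
t=4: L0/L1/L2 = HB/A/- → run H
t=5: L0/L1/L2 = HB/A/- → run H
t=6: L0/L1/L2 = BCD/AH/- → run B
t=7: L0/L1/L2 = BCDF/AH/- → run B
t=8: L0/L1/L2 = CDF/AHB/- → run C
t=9: L0/L1/L2 = CDF/AHB/- → run C
t=10: L0/L1/L2 = DFG/AHBC/- → run D
t=11: L0/L1/L2 = DFG/AHBC/- → run D
t=12: L0/L1/L2 = FG/AHBCD/- → run F
t=13: L0/L1/L2 = FG/AHBCD/- → run F
t=14: L0/L1/L2 = G/AHBCDF/- → run G
t=15: L0/L1/L2 = G/AHBCDF/- → run G
t=16: L0/L1/L2 = -/AHBCDF/- → run A
t=17: L0/L1/L2 = -/AHBCDF/- → run A
t=18: L0/L1/L2 = -/AHBCDF/- → run A
t=19: L0/L1/L2 = -/AHBCDF/- → run A
t=20: L0/L1/L2 = -/HBCDF/A → run H
t=21: L0/L1/L2 = -/HBCDF/A → run H
t=22: L0/L1/L2 = -/HBCDF/A → run H
t=23: L0/L1/L2 = -/BCDF/A → run B
t=24: L0/L1/L2 = -/BCDF/A → run B
t=25: L0/L1/L2 = -/CDF/A → run C
t=26: L0/L1/L2 = -/CDF/A → run C
t=27: L0/L1/L2 = -/CDF/A → run C
t=28: L0/L1/L2 = -/CDF/A → run C
t=29: L0/L1/L2 = -/DF/A → run D
t=30: L0/L1/L2 = -/DF/A → run D
t=31: L0/L1/L2 = -/DF/A → run D
t=32: L0/L1/L2 = -/DF/A → run D
t=33: L0/L1/L2 = -/F/AD → run F
t=34: L0/L1/L2 = -/-/AD → run A
t=35: L0/L1/L2 = -/-/D → run D
t=36: L0/L1/L2 = -/-/D → run D
t=37: (idle)
t=38: (idle)
t=39: (idle)
t=40: (idle)
t=41: (idle)
t=42: (idle)
t=43: (idle)
t=44: (idle)
t=45: (idle)
t=46: (idle)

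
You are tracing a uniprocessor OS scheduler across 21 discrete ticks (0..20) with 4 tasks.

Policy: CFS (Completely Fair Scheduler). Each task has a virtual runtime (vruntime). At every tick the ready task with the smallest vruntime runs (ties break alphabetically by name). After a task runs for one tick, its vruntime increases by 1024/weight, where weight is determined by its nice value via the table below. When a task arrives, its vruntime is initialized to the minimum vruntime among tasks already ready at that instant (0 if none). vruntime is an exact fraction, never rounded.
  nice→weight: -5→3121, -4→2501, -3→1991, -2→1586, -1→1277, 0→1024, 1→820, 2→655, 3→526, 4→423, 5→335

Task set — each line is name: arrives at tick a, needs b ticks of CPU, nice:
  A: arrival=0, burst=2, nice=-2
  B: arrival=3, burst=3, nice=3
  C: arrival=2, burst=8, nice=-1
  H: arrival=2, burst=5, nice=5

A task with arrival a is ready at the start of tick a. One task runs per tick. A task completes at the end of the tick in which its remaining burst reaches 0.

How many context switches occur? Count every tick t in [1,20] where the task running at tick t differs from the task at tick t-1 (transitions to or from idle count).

t=0: vr[A=0] → run A
t=1: vr[A=512/793] → run A
t=2: vr[C=0 H=0] → run C
t=3: vr[B=0 C=1024/1277 H=0] → run B
t=4: vr[B=512/263 C=1024/1277 H=0] → run H
t=5: vr[B=512/263 C=1024/1277 H=1024/335] → run C
t=6: vr[B=512/263 C=2048/1277 H=1024/335] → run C
t=7: vr[B=512/263 C=3072/1277 H=1024/335] → run B
t=8: vr[B=1024/263 C=3072/1277 H=1024/335] → run C
t=9: vr[B=1024/263 C=4096/1277 H=1024/335] → run H
t=10: vr[B=1024/263 C=4096/1277 H=2048/335] → run C
t=11: vr[B=1024/263 C=5120/1277 H=2048/335] → run B
t=12: vr[C=5120/1277 H=2048/335] → run C
t=13: vr[C=6144/1277 H=2048/335] → run C
t=14: vr[C=7168/1277 H=2048/335] → run C
t=15: vr[H=2048/335] → run H
t=16: vr[H=3072/335] → run H
t=17: vr[H=4096/335] → run H
t=18: (idle)
t=19: (idle)
t=20: (idle)

context switches = 12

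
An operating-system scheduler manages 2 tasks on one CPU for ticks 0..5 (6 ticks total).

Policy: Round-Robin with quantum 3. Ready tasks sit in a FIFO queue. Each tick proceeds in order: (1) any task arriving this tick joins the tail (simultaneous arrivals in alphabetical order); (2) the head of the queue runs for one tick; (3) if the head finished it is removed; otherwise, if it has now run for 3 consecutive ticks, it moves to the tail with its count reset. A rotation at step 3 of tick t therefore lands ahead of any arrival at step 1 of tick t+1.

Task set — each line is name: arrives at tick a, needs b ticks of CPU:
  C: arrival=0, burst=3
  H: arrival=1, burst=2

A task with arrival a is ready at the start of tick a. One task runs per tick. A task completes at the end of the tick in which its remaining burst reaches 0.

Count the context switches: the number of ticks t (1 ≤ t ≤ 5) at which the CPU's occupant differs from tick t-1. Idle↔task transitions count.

context switches = 2

t=0: queue=[C] q_used=0 → run C
t=1: queue=[C,H] q_used=1 → run C
t=2: queue=[C,H] q_used=2 → run C
t=3: queue=[H] q_used=0 → run H
t=4: queue=[H] q_used=1 → run H
t=5: (idle)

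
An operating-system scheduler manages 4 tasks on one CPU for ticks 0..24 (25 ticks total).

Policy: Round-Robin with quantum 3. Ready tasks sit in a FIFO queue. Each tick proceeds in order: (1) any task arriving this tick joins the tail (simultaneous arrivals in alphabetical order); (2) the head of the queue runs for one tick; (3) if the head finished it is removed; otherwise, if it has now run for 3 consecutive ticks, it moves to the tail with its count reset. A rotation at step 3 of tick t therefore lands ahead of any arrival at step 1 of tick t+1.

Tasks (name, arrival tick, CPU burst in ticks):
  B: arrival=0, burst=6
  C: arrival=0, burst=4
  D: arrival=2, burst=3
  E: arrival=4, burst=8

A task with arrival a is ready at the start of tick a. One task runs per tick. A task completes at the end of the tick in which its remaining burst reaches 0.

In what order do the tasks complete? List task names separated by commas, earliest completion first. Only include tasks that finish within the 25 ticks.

t=0: queue=[B,C] q_used=0 → run B
t=1: queue=[B,C] q_used=1 → run B
t=2: queue=[B,C,D] q_used=2 → run B
t=3: queue=[C,D,B] q_used=0 → run C
t=4: queue=[C,D,B,E] q_used=1 → run C
t=5: queue=[C,D,B,E] q_used=2 → run C
t=6: queue=[D,B,E,C] q_used=0 → run D
t=7: queue=[D,B,E,C] q_used=1 → run D
t=8: queue=[D,B,E,C] q_used=2 → run D
t=9: queue=[B,E,C] q_used=0 → run B
t=10: queue=[B,E,C] q_used=1 → run B
t=11: queue=[B,E,C] q_used=2 → run B
t=12: queue=[E,C] q_used=0 → run E
t=13: queue=[E,C] q_used=1 → run E
t=14: queue=[E,C] q_used=2 → run E
t=15: queue=[C,E] q_used=0 → run C
t=16: queue=[E] q_used=0 → run E
t=17: queue=[E] q_used=1 → run E
t=18: queue=[E] q_used=2 → run E
t=19: queue=[E] q_used=0 → run E
t=20: queue=[E] q_used=1 → run E
t=21: (idle)
t=22: (idle)
t=23: (idle)
t=24: (idle)

completion order = D, B, C, E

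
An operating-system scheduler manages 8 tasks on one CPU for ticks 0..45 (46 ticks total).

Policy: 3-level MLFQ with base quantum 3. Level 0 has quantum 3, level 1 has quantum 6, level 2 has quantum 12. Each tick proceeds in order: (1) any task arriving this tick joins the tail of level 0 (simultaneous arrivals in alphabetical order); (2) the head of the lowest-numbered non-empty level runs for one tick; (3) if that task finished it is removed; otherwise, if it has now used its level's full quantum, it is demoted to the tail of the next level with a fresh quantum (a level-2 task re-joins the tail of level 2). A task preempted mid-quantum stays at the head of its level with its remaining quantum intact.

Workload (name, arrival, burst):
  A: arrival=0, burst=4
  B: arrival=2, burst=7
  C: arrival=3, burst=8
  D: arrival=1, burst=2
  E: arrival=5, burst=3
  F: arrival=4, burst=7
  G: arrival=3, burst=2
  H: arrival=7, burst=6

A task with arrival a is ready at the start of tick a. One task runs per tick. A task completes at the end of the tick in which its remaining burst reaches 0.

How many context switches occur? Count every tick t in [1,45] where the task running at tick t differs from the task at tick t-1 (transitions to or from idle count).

context switches = 13

t=0: L0/L1/L2 = A/-/- → run A
t=1: L0/L1/L2 = AD/-/- → run A
t=2: L0/L1/L2 = ADB/-/- → run A
t=3: L0/L1/L2 = DBCG/A/- → run D
t=4: L0/L1/L2 = DBCGF/A/- → run D
t=5: L0/L1/L2 = BCGFE/A/- → run B
t=6: L0/L1/L2 = BCGFE/A/- → run B
t=7: L0/L1/L2 = BCGFEH/A/- → run B
t=8: L0/L1/L2 = CGFEH/AB/- → run C
t=9: L0/L1/L2 = CGFEH/AB/- → run C
t=10: L0/L1/L2 = CGFEH/AB/- → run C
t=11: L0/L1/L2 = GFEH/ABC/- → run G
t=12: L0/L1/L2 = GFEH/ABC/- → run G
t=13: L0/L1/L2 = FEH/ABC/- → run F
t=14: L0/L1/L2 = FEH/ABC/- → run F
t=15: L0/L1/L2 = FEH/ABC/- → run F
t=16: L0/L1/L2 = EH/ABCF/- → run E
t=17: L0/L1/L2 = EH/ABCF/- → run E
t=18: L0/L1/L2 = EH/ABCF/- → run E
t=19: L0/L1/L2 = H/ABCF/- → run H
t=20: L0/L1/L2 = H/ABCF/- → run H
t=21: L0/L1/L2 = H/ABCF/- → run H
t=22: L0/L1/L2 = -/ABCFH/- → run A
t=23: L0/L1/L2 = -/BCFH/- → run B
t=24: L0/L1/L2 = -/BCFH/- → run B
t=25: L0/L1/L2 = -/BCFH/- → run B
t=26: L0/L1/L2 = -/BCFH/- → run B
t=27: L0/L1/L2 = -/CFH/- → run C
t=28: L0/L1/L2 = -/CFH/- → run C
t=29: L0/L1/L2 = -/CFH/- → run C
t=30: L0/L1/L2 = -/CFH/- → run C
t=31: L0/L1/L2 = -/CFH/- → run C
t=32: L0/L1/L2 = -/FH/- → run F
t=33: L0/L1/L2 = -/FH/- → run F
t=34: L0/L1/L2 = -/FH/- → run F
t=35: L0/L1/L2 = -/FH/- → run F
t=36: L0/L1/L2 = -/H/- → run H
t=37: L0/L1/L2 = -/H/- → run H
t=38: L0/L1/L2 = -/H/- → run H
t=39: (idle)
t=40: (idle)
t=41: (idle)
t=42: (idle)
t=43: (idle)
t=44: (idle)
t=45: (idle)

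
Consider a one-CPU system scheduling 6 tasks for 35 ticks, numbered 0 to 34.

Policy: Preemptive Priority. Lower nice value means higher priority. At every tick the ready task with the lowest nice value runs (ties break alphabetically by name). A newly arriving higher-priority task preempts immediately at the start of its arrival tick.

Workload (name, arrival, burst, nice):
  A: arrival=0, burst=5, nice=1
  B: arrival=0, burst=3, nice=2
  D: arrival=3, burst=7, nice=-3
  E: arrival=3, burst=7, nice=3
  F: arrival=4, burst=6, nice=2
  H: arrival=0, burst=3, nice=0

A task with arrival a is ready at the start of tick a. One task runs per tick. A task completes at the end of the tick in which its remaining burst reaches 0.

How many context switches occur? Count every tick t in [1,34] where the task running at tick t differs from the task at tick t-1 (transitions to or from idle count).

t=0: ready={A,B,H} → run H
t=1: ready={A,B,H} → run H
t=2: ready={A,B,H} → run H
t=3: ready={A,B,D,E} → run D
t=4: ready={A,B,D,E,F} → run D
t=5: ready={A,B,D,E,F} → run D
t=6: ready={A,B,D,E,F} → run D
t=7: ready={A,B,D,E,F} → run D
t=8: ready={A,B,D,E,F} → run D
t=9: ready={A,B,D,E,F} → run D
t=10: ready={A,B,E,F} → run A
t=11: ready={A,B,E,F} → run A
t=12: ready={A,B,E,F} → run A
t=13: ready={A,B,E,F} → run A
t=14: ready={A,B,E,F} → run A
t=15: ready={B,E,F} → run B
t=16: ready={B,E,F} → run B
t=17: ready={B,E,F} → run B
t=18: ready={E,F} → run F
t=19: ready={E,F} → run F
t=20: ready={E,F} → run F
t=21: ready={E,F} → run F
t=22: ready={E,F} → run F
t=23: ready={E,F} → run F
t=24: ready={E} → run E
t=25: ready={E} → run E
t=26: ready={E} → run E
t=27: ready={E} → run E
t=28: ready={E} → run E
t=29: ready={E} → run E
t=30: ready={E} → run E
t=31: (idle)
t=32: (idle)
t=33: (idle)
t=34: (idle)

context switches = 6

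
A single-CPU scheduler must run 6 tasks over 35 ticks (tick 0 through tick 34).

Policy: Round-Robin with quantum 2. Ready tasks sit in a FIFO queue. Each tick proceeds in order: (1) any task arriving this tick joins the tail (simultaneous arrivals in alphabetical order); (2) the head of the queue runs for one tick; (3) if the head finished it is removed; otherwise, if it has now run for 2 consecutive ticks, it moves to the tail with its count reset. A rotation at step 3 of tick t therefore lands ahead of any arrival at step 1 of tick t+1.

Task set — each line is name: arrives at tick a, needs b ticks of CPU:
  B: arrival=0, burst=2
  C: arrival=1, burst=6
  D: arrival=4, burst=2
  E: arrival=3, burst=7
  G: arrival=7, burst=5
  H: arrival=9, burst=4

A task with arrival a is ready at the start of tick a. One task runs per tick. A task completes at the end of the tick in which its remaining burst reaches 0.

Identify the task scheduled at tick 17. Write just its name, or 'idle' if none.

t=0: queue=[B] q_used=0 → run B
t=1: queue=[B,C] q_used=1 → run B
t=2: queue=[C] q_used=0 → run C
t=3: queue=[C,E] q_used=1 → run C
t=4: queue=[E,C,D] q_used=0 → run E
t=5: queue=[E,C,D] q_used=1 → run E
t=6: queue=[C,D,E] q_used=0 → run C
t=7: queue=[C,D,E,G] q_used=1 → run C
t=8: queue=[D,E,G,C] q_used=0 → run D
t=9: queue=[D,E,G,C,H] q_used=1 → run D
t=10: queue=[E,G,C,H] q_used=0 → run E
t=11: queue=[E,G,C,H] q_used=1 → run E
t=12: queue=[G,C,H,E] q_used=0 → run G
t=13: queue=[G,C,H,E] q_used=1 → run G
t=14: queue=[C,H,E,G] q_used=0 → run C
t=15: queue=[C,H,E,G] q_used=1 → run C
t=16: queue=[H,E,G] q_used=0 → run H
t=17: queue=[H,E,G] q_used=1 → run H
t=18: queue=[E,G,H] q_used=0 → run E
t=19: queue=[E,G,H] q_used=1 → run E
t=20: queue=[G,H,E] q_used=0 → run G
t=21: queue=[G,H,E] q_used=1 → run G
t=22: queue=[H,E,G] q_used=0 → run H
t=23: queue=[H,E,G] q_used=1 → run H
t=24: queue=[E,G] q_used=0 → run E
t=25: queue=[G] q_used=0 → run G
t=26: (idle)
t=27: (idle)
t=28: (idle)
t=29: (idle)
t=30: (idle)
t=31: (idle)
t=32: (idle)
t=33: (idle)
t=34: (idle)

running at tick 17 = H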